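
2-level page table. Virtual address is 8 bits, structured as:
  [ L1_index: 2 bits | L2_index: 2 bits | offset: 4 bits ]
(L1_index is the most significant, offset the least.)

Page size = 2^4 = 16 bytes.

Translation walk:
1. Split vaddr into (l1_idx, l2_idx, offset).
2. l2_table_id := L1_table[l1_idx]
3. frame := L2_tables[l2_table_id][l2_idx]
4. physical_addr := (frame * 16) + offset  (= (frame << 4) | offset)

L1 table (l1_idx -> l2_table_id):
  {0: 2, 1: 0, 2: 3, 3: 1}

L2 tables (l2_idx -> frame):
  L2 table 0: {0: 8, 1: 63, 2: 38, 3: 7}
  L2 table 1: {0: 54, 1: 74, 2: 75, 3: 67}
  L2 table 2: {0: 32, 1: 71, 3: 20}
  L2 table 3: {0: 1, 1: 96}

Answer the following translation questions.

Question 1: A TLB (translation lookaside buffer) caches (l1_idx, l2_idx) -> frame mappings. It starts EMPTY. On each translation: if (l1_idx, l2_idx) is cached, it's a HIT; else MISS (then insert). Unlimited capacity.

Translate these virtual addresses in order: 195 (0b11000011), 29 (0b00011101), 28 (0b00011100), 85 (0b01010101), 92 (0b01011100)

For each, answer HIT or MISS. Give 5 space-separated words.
vaddr=195: (3,0) not in TLB -> MISS, insert
vaddr=29: (0,1) not in TLB -> MISS, insert
vaddr=28: (0,1) in TLB -> HIT
vaddr=85: (1,1) not in TLB -> MISS, insert
vaddr=92: (1,1) in TLB -> HIT

Answer: MISS MISS HIT MISS HIT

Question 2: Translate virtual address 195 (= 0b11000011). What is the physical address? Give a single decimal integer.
Answer: 867

Derivation:
vaddr = 195 = 0b11000011
Split: l1_idx=3, l2_idx=0, offset=3
L1[3] = 1
L2[1][0] = 54
paddr = 54 * 16 + 3 = 867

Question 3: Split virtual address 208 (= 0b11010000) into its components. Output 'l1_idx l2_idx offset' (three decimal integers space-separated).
vaddr = 208 = 0b11010000
  top 2 bits -> l1_idx = 3
  next 2 bits -> l2_idx = 1
  bottom 4 bits -> offset = 0

Answer: 3 1 0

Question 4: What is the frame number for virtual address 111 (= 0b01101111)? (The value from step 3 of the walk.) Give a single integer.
Answer: 38

Derivation:
vaddr = 111: l1_idx=1, l2_idx=2
L1[1] = 0; L2[0][2] = 38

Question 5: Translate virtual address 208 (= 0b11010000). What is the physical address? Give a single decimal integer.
Answer: 1184

Derivation:
vaddr = 208 = 0b11010000
Split: l1_idx=3, l2_idx=1, offset=0
L1[3] = 1
L2[1][1] = 74
paddr = 74 * 16 + 0 = 1184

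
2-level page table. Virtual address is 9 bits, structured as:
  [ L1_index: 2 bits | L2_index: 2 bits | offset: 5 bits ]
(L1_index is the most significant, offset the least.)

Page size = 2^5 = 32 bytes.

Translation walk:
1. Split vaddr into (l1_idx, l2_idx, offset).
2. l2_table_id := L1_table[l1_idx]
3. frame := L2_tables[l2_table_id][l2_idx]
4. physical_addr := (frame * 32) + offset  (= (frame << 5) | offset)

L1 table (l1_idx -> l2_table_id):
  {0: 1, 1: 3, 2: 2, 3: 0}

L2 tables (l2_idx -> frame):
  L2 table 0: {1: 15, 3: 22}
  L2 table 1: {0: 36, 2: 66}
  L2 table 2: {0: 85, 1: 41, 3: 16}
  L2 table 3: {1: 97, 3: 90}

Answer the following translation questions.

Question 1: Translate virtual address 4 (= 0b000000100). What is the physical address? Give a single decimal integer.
vaddr = 4 = 0b000000100
Split: l1_idx=0, l2_idx=0, offset=4
L1[0] = 1
L2[1][0] = 36
paddr = 36 * 32 + 4 = 1156

Answer: 1156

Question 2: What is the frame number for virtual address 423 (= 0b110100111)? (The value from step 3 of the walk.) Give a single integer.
Answer: 15

Derivation:
vaddr = 423: l1_idx=3, l2_idx=1
L1[3] = 0; L2[0][1] = 15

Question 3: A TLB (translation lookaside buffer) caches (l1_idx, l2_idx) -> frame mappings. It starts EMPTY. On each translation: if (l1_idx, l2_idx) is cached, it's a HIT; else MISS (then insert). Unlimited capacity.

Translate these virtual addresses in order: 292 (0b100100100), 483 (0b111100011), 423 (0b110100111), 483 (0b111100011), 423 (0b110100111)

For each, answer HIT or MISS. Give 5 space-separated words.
Answer: MISS MISS MISS HIT HIT

Derivation:
vaddr=292: (2,1) not in TLB -> MISS, insert
vaddr=483: (3,3) not in TLB -> MISS, insert
vaddr=423: (3,1) not in TLB -> MISS, insert
vaddr=483: (3,3) in TLB -> HIT
vaddr=423: (3,1) in TLB -> HIT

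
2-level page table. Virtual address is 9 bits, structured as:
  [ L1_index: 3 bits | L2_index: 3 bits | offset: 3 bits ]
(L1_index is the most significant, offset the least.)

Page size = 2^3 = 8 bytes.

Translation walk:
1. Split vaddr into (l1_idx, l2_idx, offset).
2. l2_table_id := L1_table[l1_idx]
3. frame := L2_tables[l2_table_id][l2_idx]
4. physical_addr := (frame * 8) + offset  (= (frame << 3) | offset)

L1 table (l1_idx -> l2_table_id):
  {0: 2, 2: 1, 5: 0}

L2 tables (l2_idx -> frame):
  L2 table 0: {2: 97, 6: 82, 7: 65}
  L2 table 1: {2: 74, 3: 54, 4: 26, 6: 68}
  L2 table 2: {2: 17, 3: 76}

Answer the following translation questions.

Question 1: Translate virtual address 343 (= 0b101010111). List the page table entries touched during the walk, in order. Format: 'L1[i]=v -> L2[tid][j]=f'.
vaddr = 343 = 0b101010111
Split: l1_idx=5, l2_idx=2, offset=7

Answer: L1[5]=0 -> L2[0][2]=97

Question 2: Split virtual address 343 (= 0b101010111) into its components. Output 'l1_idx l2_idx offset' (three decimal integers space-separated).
Answer: 5 2 7

Derivation:
vaddr = 343 = 0b101010111
  top 3 bits -> l1_idx = 5
  next 3 bits -> l2_idx = 2
  bottom 3 bits -> offset = 7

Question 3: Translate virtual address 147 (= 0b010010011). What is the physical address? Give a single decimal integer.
vaddr = 147 = 0b010010011
Split: l1_idx=2, l2_idx=2, offset=3
L1[2] = 1
L2[1][2] = 74
paddr = 74 * 8 + 3 = 595

Answer: 595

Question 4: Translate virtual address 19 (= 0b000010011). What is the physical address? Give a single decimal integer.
vaddr = 19 = 0b000010011
Split: l1_idx=0, l2_idx=2, offset=3
L1[0] = 2
L2[2][2] = 17
paddr = 17 * 8 + 3 = 139

Answer: 139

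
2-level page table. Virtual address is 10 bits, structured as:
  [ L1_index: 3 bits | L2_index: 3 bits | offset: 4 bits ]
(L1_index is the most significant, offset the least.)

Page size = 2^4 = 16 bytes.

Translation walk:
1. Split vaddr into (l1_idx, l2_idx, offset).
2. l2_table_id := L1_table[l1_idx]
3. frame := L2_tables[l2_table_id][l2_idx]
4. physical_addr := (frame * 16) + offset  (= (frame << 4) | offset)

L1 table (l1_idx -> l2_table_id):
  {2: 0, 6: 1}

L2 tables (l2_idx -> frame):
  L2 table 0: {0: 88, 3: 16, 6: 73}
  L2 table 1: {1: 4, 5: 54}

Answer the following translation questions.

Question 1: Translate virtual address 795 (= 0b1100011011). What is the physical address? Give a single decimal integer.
vaddr = 795 = 0b1100011011
Split: l1_idx=6, l2_idx=1, offset=11
L1[6] = 1
L2[1][1] = 4
paddr = 4 * 16 + 11 = 75

Answer: 75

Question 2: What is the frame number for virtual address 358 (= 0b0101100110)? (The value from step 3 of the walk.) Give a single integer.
Answer: 73

Derivation:
vaddr = 358: l1_idx=2, l2_idx=6
L1[2] = 0; L2[0][6] = 73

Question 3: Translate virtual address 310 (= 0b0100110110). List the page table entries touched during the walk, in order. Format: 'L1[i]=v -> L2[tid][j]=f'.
Answer: L1[2]=0 -> L2[0][3]=16

Derivation:
vaddr = 310 = 0b0100110110
Split: l1_idx=2, l2_idx=3, offset=6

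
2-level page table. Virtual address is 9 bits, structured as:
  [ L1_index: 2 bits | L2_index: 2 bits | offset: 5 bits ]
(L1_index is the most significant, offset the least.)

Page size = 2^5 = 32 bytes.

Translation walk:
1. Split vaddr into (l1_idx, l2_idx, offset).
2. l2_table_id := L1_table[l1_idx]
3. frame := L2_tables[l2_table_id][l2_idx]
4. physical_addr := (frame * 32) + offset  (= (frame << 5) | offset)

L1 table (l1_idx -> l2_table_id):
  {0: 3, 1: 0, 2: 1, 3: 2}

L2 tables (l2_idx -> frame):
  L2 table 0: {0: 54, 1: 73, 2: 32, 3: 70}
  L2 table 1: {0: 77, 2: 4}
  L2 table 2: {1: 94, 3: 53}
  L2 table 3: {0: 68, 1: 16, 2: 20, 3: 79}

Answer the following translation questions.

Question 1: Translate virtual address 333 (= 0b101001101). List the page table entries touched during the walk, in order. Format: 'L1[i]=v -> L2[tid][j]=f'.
vaddr = 333 = 0b101001101
Split: l1_idx=2, l2_idx=2, offset=13

Answer: L1[2]=1 -> L2[1][2]=4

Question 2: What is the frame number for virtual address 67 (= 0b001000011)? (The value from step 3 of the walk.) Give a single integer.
Answer: 20

Derivation:
vaddr = 67: l1_idx=0, l2_idx=2
L1[0] = 3; L2[3][2] = 20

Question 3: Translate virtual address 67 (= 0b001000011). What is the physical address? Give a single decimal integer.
vaddr = 67 = 0b001000011
Split: l1_idx=0, l2_idx=2, offset=3
L1[0] = 3
L2[3][2] = 20
paddr = 20 * 32 + 3 = 643

Answer: 643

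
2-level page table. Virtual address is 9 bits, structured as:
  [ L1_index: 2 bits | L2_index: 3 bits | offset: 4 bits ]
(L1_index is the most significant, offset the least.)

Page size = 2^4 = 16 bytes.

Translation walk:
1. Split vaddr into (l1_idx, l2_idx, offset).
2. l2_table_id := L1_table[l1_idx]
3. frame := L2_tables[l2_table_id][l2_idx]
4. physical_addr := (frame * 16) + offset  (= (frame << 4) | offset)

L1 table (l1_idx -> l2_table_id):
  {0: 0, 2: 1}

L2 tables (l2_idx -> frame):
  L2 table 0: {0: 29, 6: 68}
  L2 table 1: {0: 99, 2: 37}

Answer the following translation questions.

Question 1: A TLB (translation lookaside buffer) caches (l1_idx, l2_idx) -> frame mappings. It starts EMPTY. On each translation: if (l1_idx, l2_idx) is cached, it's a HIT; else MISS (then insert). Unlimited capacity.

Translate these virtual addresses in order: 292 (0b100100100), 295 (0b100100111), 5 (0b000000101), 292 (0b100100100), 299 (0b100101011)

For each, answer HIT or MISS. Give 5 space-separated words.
vaddr=292: (2,2) not in TLB -> MISS, insert
vaddr=295: (2,2) in TLB -> HIT
vaddr=5: (0,0) not in TLB -> MISS, insert
vaddr=292: (2,2) in TLB -> HIT
vaddr=299: (2,2) in TLB -> HIT

Answer: MISS HIT MISS HIT HIT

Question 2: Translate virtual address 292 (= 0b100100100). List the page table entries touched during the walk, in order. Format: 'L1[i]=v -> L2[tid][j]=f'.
Answer: L1[2]=1 -> L2[1][2]=37

Derivation:
vaddr = 292 = 0b100100100
Split: l1_idx=2, l2_idx=2, offset=4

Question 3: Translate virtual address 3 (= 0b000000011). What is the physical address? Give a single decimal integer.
Answer: 467

Derivation:
vaddr = 3 = 0b000000011
Split: l1_idx=0, l2_idx=0, offset=3
L1[0] = 0
L2[0][0] = 29
paddr = 29 * 16 + 3 = 467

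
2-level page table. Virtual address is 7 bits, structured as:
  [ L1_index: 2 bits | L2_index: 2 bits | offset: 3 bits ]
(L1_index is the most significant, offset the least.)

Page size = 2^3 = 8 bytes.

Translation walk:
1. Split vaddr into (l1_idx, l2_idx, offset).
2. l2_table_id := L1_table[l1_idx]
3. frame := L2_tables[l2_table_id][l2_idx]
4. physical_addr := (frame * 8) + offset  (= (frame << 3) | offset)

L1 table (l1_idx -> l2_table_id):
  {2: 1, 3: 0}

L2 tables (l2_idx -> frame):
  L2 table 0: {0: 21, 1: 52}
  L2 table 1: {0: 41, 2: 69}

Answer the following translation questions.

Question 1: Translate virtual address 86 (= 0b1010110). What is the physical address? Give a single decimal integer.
Answer: 558

Derivation:
vaddr = 86 = 0b1010110
Split: l1_idx=2, l2_idx=2, offset=6
L1[2] = 1
L2[1][2] = 69
paddr = 69 * 8 + 6 = 558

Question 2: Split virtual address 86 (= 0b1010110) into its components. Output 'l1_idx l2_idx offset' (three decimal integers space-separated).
Answer: 2 2 6

Derivation:
vaddr = 86 = 0b1010110
  top 2 bits -> l1_idx = 2
  next 2 bits -> l2_idx = 2
  bottom 3 bits -> offset = 6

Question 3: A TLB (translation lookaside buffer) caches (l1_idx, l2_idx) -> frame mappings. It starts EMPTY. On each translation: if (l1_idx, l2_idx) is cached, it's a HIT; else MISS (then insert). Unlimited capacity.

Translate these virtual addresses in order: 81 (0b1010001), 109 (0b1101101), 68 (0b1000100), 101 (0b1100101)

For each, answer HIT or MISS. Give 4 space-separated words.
vaddr=81: (2,2) not in TLB -> MISS, insert
vaddr=109: (3,1) not in TLB -> MISS, insert
vaddr=68: (2,0) not in TLB -> MISS, insert
vaddr=101: (3,0) not in TLB -> MISS, insert

Answer: MISS MISS MISS MISS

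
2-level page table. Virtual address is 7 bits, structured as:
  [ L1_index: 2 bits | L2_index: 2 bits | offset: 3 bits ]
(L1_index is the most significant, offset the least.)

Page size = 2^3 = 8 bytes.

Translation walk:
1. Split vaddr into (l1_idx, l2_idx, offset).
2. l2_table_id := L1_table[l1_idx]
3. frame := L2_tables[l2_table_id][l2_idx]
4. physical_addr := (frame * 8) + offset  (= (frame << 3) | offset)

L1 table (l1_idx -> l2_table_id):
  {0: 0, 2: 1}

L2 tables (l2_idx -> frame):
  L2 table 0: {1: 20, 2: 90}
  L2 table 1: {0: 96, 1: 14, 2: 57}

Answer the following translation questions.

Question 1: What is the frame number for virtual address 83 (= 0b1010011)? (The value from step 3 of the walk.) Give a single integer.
vaddr = 83: l1_idx=2, l2_idx=2
L1[2] = 1; L2[1][2] = 57

Answer: 57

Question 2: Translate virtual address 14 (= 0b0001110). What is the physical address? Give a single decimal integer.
vaddr = 14 = 0b0001110
Split: l1_idx=0, l2_idx=1, offset=6
L1[0] = 0
L2[0][1] = 20
paddr = 20 * 8 + 6 = 166

Answer: 166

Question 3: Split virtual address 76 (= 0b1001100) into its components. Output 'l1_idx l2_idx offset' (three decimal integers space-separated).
Answer: 2 1 4

Derivation:
vaddr = 76 = 0b1001100
  top 2 bits -> l1_idx = 2
  next 2 bits -> l2_idx = 1
  bottom 3 bits -> offset = 4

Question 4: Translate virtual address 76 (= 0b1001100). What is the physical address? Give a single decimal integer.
Answer: 116

Derivation:
vaddr = 76 = 0b1001100
Split: l1_idx=2, l2_idx=1, offset=4
L1[2] = 1
L2[1][1] = 14
paddr = 14 * 8 + 4 = 116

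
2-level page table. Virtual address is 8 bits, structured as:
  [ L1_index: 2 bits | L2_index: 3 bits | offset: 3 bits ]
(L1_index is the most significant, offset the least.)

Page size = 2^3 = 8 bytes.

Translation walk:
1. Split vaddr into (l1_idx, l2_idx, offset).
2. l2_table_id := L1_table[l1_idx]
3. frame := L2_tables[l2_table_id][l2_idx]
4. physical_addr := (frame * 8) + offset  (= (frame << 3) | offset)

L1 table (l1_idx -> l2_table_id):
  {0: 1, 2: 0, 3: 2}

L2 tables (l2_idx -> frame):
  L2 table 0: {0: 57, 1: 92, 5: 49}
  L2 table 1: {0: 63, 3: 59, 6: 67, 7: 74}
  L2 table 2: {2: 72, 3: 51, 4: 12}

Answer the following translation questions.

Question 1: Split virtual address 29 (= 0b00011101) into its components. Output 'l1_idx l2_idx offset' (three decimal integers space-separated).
Answer: 0 3 5

Derivation:
vaddr = 29 = 0b00011101
  top 2 bits -> l1_idx = 0
  next 3 bits -> l2_idx = 3
  bottom 3 bits -> offset = 5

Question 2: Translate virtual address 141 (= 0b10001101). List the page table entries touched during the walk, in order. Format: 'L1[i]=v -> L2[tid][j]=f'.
vaddr = 141 = 0b10001101
Split: l1_idx=2, l2_idx=1, offset=5

Answer: L1[2]=0 -> L2[0][1]=92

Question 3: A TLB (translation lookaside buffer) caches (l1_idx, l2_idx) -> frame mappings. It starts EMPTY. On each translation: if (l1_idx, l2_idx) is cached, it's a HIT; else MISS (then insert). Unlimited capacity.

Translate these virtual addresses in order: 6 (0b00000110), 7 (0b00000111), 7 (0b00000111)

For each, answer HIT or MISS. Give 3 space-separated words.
Answer: MISS HIT HIT

Derivation:
vaddr=6: (0,0) not in TLB -> MISS, insert
vaddr=7: (0,0) in TLB -> HIT
vaddr=7: (0,0) in TLB -> HIT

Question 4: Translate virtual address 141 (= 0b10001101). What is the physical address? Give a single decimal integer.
Answer: 741

Derivation:
vaddr = 141 = 0b10001101
Split: l1_idx=2, l2_idx=1, offset=5
L1[2] = 0
L2[0][1] = 92
paddr = 92 * 8 + 5 = 741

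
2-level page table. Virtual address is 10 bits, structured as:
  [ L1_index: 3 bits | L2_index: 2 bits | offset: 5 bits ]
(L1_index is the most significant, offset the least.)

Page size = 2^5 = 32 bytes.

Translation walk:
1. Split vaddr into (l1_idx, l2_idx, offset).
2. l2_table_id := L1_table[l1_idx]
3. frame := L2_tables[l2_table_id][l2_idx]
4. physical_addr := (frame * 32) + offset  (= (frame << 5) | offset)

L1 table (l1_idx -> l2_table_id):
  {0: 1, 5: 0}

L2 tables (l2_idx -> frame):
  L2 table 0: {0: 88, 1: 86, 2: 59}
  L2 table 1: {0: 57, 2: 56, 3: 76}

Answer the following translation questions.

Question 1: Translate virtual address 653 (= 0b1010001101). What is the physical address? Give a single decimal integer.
vaddr = 653 = 0b1010001101
Split: l1_idx=5, l2_idx=0, offset=13
L1[5] = 0
L2[0][0] = 88
paddr = 88 * 32 + 13 = 2829

Answer: 2829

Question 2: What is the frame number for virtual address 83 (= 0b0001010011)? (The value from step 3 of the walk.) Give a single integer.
vaddr = 83: l1_idx=0, l2_idx=2
L1[0] = 1; L2[1][2] = 56

Answer: 56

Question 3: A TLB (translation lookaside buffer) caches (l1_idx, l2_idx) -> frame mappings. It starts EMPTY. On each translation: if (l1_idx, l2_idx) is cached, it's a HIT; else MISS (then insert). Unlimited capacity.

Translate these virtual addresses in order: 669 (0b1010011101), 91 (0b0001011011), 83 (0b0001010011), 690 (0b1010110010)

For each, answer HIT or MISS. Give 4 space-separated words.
vaddr=669: (5,0) not in TLB -> MISS, insert
vaddr=91: (0,2) not in TLB -> MISS, insert
vaddr=83: (0,2) in TLB -> HIT
vaddr=690: (5,1) not in TLB -> MISS, insert

Answer: MISS MISS HIT MISS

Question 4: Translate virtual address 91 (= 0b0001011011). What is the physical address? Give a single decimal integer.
Answer: 1819

Derivation:
vaddr = 91 = 0b0001011011
Split: l1_idx=0, l2_idx=2, offset=27
L1[0] = 1
L2[1][2] = 56
paddr = 56 * 32 + 27 = 1819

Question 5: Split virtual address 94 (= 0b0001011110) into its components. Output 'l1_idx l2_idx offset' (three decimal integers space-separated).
Answer: 0 2 30

Derivation:
vaddr = 94 = 0b0001011110
  top 3 bits -> l1_idx = 0
  next 2 bits -> l2_idx = 2
  bottom 5 bits -> offset = 30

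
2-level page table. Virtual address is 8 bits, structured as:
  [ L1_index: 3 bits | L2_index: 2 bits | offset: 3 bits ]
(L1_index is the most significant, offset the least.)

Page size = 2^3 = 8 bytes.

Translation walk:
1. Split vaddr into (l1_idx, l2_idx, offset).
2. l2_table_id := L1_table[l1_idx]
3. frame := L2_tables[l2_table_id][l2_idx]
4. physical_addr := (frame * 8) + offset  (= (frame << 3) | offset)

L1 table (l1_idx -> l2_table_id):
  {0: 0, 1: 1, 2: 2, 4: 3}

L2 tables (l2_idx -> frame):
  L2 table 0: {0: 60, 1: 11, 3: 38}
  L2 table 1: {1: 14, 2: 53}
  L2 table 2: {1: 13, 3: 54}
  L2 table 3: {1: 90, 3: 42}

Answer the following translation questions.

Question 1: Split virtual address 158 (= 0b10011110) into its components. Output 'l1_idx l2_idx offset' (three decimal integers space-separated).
vaddr = 158 = 0b10011110
  top 3 bits -> l1_idx = 4
  next 2 bits -> l2_idx = 3
  bottom 3 bits -> offset = 6

Answer: 4 3 6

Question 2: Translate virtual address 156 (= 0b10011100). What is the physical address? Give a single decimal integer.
vaddr = 156 = 0b10011100
Split: l1_idx=4, l2_idx=3, offset=4
L1[4] = 3
L2[3][3] = 42
paddr = 42 * 8 + 4 = 340

Answer: 340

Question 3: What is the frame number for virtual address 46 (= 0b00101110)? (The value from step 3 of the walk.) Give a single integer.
Answer: 14

Derivation:
vaddr = 46: l1_idx=1, l2_idx=1
L1[1] = 1; L2[1][1] = 14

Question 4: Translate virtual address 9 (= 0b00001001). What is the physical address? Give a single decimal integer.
vaddr = 9 = 0b00001001
Split: l1_idx=0, l2_idx=1, offset=1
L1[0] = 0
L2[0][1] = 11
paddr = 11 * 8 + 1 = 89

Answer: 89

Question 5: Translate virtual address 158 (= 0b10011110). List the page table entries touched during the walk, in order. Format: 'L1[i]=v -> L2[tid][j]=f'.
Answer: L1[4]=3 -> L2[3][3]=42

Derivation:
vaddr = 158 = 0b10011110
Split: l1_idx=4, l2_idx=3, offset=6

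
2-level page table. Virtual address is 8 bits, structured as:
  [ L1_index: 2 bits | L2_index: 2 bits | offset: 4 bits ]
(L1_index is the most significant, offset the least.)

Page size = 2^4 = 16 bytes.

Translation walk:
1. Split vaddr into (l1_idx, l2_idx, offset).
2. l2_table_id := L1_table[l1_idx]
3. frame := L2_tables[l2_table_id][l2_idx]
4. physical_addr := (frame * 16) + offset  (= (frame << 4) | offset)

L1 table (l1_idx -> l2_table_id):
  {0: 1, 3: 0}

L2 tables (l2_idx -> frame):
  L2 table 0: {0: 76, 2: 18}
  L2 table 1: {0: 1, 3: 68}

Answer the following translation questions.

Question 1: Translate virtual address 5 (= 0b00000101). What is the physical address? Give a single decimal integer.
vaddr = 5 = 0b00000101
Split: l1_idx=0, l2_idx=0, offset=5
L1[0] = 1
L2[1][0] = 1
paddr = 1 * 16 + 5 = 21

Answer: 21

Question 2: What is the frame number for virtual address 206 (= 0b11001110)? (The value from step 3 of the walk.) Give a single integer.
Answer: 76

Derivation:
vaddr = 206: l1_idx=3, l2_idx=0
L1[3] = 0; L2[0][0] = 76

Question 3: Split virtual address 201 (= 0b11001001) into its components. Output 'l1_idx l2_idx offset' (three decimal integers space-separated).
vaddr = 201 = 0b11001001
  top 2 bits -> l1_idx = 3
  next 2 bits -> l2_idx = 0
  bottom 4 bits -> offset = 9

Answer: 3 0 9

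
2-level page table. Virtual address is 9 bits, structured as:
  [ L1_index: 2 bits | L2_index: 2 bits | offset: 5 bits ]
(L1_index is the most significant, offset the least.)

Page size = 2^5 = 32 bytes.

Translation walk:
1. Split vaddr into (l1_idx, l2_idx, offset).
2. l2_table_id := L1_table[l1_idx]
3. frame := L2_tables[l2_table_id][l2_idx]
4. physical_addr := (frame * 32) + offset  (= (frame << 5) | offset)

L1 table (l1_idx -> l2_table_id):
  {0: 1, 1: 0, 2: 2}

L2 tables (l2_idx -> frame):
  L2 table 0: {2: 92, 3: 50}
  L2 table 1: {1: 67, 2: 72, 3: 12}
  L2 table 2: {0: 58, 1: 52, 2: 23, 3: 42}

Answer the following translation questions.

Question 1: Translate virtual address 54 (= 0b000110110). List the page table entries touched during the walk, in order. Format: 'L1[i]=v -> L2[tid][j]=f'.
Answer: L1[0]=1 -> L2[1][1]=67

Derivation:
vaddr = 54 = 0b000110110
Split: l1_idx=0, l2_idx=1, offset=22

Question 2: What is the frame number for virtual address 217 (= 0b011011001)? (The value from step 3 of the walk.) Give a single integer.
Answer: 92

Derivation:
vaddr = 217: l1_idx=1, l2_idx=2
L1[1] = 0; L2[0][2] = 92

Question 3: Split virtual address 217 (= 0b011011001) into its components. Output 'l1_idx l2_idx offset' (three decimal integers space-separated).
Answer: 1 2 25

Derivation:
vaddr = 217 = 0b011011001
  top 2 bits -> l1_idx = 1
  next 2 bits -> l2_idx = 2
  bottom 5 bits -> offset = 25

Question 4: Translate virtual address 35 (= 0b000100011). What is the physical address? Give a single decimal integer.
Answer: 2147

Derivation:
vaddr = 35 = 0b000100011
Split: l1_idx=0, l2_idx=1, offset=3
L1[0] = 1
L2[1][1] = 67
paddr = 67 * 32 + 3 = 2147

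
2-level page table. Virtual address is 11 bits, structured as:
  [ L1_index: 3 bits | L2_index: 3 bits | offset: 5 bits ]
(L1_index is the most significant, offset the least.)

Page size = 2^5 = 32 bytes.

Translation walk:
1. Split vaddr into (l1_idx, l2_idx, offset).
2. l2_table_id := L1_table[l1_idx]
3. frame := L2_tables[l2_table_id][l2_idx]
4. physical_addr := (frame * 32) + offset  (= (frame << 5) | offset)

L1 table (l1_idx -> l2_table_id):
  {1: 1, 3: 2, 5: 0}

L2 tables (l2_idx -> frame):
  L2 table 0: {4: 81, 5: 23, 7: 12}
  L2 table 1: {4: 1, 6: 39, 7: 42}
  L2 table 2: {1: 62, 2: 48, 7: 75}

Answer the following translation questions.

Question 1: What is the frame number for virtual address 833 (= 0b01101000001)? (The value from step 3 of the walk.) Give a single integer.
vaddr = 833: l1_idx=3, l2_idx=2
L1[3] = 2; L2[2][2] = 48

Answer: 48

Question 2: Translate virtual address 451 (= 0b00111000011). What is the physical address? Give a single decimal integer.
vaddr = 451 = 0b00111000011
Split: l1_idx=1, l2_idx=6, offset=3
L1[1] = 1
L2[1][6] = 39
paddr = 39 * 32 + 3 = 1251

Answer: 1251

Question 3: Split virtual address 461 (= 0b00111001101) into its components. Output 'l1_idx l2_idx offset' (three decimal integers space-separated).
vaddr = 461 = 0b00111001101
  top 3 bits -> l1_idx = 1
  next 3 bits -> l2_idx = 6
  bottom 5 bits -> offset = 13

Answer: 1 6 13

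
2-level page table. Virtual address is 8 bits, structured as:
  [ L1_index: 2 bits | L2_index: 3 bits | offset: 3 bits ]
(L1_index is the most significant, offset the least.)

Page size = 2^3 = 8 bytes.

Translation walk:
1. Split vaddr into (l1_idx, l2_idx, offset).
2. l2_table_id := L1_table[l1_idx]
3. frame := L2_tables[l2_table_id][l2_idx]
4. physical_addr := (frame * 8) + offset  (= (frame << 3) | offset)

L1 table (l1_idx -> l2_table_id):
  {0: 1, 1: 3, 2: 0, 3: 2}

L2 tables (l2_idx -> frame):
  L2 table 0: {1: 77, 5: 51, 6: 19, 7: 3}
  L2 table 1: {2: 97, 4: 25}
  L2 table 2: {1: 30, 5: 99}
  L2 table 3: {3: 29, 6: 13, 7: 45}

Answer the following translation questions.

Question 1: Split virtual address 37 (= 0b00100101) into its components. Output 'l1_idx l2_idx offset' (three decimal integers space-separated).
Answer: 0 4 5

Derivation:
vaddr = 37 = 0b00100101
  top 2 bits -> l1_idx = 0
  next 3 bits -> l2_idx = 4
  bottom 3 bits -> offset = 5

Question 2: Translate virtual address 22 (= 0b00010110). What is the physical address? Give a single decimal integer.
vaddr = 22 = 0b00010110
Split: l1_idx=0, l2_idx=2, offset=6
L1[0] = 1
L2[1][2] = 97
paddr = 97 * 8 + 6 = 782

Answer: 782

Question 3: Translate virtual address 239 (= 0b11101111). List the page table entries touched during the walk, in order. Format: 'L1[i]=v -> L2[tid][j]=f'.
Answer: L1[3]=2 -> L2[2][5]=99

Derivation:
vaddr = 239 = 0b11101111
Split: l1_idx=3, l2_idx=5, offset=7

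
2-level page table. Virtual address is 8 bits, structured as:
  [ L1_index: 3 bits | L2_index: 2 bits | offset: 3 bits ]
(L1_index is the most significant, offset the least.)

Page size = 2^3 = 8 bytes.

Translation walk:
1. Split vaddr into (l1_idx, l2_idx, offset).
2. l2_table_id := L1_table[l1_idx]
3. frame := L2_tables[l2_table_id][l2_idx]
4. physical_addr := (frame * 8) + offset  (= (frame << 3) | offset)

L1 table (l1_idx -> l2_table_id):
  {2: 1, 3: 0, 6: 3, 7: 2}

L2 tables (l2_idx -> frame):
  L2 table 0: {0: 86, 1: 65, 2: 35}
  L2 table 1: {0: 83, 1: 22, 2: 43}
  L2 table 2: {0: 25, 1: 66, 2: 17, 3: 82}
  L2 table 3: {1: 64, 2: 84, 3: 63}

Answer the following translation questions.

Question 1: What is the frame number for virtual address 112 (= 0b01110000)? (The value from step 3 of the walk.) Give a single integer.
vaddr = 112: l1_idx=3, l2_idx=2
L1[3] = 0; L2[0][2] = 35

Answer: 35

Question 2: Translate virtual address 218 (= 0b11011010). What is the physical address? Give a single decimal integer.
Answer: 506

Derivation:
vaddr = 218 = 0b11011010
Split: l1_idx=6, l2_idx=3, offset=2
L1[6] = 3
L2[3][3] = 63
paddr = 63 * 8 + 2 = 506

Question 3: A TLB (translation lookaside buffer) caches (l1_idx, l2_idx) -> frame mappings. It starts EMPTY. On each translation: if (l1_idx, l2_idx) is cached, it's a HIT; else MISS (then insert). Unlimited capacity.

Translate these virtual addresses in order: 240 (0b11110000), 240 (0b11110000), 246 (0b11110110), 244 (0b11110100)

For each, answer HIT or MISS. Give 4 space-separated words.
vaddr=240: (7,2) not in TLB -> MISS, insert
vaddr=240: (7,2) in TLB -> HIT
vaddr=246: (7,2) in TLB -> HIT
vaddr=244: (7,2) in TLB -> HIT

Answer: MISS HIT HIT HIT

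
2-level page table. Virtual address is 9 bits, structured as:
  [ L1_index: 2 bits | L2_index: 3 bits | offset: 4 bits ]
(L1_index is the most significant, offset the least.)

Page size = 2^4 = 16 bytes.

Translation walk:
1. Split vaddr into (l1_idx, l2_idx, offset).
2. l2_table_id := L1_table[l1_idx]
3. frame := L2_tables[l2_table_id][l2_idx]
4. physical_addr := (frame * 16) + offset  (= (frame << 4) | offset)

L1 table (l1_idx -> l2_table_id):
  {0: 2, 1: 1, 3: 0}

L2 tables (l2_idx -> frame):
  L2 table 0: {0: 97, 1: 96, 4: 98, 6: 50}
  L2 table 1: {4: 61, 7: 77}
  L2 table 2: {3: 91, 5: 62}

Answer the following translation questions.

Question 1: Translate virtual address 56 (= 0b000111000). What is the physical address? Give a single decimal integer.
Answer: 1464

Derivation:
vaddr = 56 = 0b000111000
Split: l1_idx=0, l2_idx=3, offset=8
L1[0] = 2
L2[2][3] = 91
paddr = 91 * 16 + 8 = 1464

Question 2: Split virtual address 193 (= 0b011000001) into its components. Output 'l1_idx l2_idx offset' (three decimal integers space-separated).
Answer: 1 4 1

Derivation:
vaddr = 193 = 0b011000001
  top 2 bits -> l1_idx = 1
  next 3 bits -> l2_idx = 4
  bottom 4 bits -> offset = 1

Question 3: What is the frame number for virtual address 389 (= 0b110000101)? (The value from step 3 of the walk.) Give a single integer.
Answer: 97

Derivation:
vaddr = 389: l1_idx=3, l2_idx=0
L1[3] = 0; L2[0][0] = 97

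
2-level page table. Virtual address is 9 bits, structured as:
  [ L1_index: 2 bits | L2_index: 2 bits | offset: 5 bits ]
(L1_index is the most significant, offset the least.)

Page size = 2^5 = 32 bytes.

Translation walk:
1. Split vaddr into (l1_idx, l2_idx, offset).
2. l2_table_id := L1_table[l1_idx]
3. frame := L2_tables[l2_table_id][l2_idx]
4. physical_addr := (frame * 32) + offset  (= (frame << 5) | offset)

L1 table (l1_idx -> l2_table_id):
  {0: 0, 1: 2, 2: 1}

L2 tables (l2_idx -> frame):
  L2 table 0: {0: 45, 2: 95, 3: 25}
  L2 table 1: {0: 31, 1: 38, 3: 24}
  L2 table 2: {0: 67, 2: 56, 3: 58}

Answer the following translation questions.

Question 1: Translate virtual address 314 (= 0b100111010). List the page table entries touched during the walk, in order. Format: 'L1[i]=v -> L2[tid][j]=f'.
Answer: L1[2]=1 -> L2[1][1]=38

Derivation:
vaddr = 314 = 0b100111010
Split: l1_idx=2, l2_idx=1, offset=26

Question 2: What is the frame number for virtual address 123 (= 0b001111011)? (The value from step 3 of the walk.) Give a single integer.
vaddr = 123: l1_idx=0, l2_idx=3
L1[0] = 0; L2[0][3] = 25

Answer: 25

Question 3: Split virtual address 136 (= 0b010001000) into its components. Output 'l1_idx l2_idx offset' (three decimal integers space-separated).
Answer: 1 0 8

Derivation:
vaddr = 136 = 0b010001000
  top 2 bits -> l1_idx = 1
  next 2 bits -> l2_idx = 0
  bottom 5 bits -> offset = 8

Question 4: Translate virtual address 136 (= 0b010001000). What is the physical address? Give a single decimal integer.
vaddr = 136 = 0b010001000
Split: l1_idx=1, l2_idx=0, offset=8
L1[1] = 2
L2[2][0] = 67
paddr = 67 * 32 + 8 = 2152

Answer: 2152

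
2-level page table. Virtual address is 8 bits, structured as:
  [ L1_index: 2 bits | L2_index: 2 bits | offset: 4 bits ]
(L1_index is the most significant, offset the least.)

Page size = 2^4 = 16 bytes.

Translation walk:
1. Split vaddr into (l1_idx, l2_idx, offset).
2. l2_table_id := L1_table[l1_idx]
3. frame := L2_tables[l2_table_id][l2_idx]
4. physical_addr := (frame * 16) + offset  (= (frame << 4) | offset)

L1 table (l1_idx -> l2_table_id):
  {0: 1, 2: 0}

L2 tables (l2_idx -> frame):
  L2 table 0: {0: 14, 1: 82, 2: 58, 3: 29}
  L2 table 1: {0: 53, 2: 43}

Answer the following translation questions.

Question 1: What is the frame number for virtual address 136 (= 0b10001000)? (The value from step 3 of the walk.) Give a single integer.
Answer: 14

Derivation:
vaddr = 136: l1_idx=2, l2_idx=0
L1[2] = 0; L2[0][0] = 14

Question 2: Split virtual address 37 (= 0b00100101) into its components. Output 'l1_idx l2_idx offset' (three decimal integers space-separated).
vaddr = 37 = 0b00100101
  top 2 bits -> l1_idx = 0
  next 2 bits -> l2_idx = 2
  bottom 4 bits -> offset = 5

Answer: 0 2 5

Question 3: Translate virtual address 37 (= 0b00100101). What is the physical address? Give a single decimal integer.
vaddr = 37 = 0b00100101
Split: l1_idx=0, l2_idx=2, offset=5
L1[0] = 1
L2[1][2] = 43
paddr = 43 * 16 + 5 = 693

Answer: 693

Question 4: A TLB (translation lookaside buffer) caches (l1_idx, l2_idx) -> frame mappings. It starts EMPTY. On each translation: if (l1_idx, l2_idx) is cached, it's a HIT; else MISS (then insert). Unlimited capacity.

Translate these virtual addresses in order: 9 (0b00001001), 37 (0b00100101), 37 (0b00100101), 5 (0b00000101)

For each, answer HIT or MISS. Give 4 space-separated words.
Answer: MISS MISS HIT HIT

Derivation:
vaddr=9: (0,0) not in TLB -> MISS, insert
vaddr=37: (0,2) not in TLB -> MISS, insert
vaddr=37: (0,2) in TLB -> HIT
vaddr=5: (0,0) in TLB -> HIT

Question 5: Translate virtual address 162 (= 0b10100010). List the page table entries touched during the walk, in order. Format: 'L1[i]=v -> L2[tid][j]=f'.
vaddr = 162 = 0b10100010
Split: l1_idx=2, l2_idx=2, offset=2

Answer: L1[2]=0 -> L2[0][2]=58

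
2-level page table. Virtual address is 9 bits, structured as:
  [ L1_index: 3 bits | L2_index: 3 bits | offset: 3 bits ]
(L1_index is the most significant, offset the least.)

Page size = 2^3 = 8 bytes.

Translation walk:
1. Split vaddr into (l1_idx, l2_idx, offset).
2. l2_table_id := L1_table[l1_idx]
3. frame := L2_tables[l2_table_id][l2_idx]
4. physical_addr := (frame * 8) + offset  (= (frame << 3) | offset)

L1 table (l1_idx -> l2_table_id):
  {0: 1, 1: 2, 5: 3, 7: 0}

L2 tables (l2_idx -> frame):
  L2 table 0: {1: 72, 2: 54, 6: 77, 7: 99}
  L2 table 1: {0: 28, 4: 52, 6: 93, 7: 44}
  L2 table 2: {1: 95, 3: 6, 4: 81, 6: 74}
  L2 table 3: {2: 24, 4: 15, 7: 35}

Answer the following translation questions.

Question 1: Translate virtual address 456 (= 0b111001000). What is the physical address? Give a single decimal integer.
Answer: 576

Derivation:
vaddr = 456 = 0b111001000
Split: l1_idx=7, l2_idx=1, offset=0
L1[7] = 0
L2[0][1] = 72
paddr = 72 * 8 + 0 = 576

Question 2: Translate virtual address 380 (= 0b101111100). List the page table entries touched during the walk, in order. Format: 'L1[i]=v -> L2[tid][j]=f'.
Answer: L1[5]=3 -> L2[3][7]=35

Derivation:
vaddr = 380 = 0b101111100
Split: l1_idx=5, l2_idx=7, offset=4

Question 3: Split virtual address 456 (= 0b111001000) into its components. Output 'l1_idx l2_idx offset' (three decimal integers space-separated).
vaddr = 456 = 0b111001000
  top 3 bits -> l1_idx = 7
  next 3 bits -> l2_idx = 1
  bottom 3 bits -> offset = 0

Answer: 7 1 0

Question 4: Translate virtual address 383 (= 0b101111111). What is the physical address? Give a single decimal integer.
vaddr = 383 = 0b101111111
Split: l1_idx=5, l2_idx=7, offset=7
L1[5] = 3
L2[3][7] = 35
paddr = 35 * 8 + 7 = 287

Answer: 287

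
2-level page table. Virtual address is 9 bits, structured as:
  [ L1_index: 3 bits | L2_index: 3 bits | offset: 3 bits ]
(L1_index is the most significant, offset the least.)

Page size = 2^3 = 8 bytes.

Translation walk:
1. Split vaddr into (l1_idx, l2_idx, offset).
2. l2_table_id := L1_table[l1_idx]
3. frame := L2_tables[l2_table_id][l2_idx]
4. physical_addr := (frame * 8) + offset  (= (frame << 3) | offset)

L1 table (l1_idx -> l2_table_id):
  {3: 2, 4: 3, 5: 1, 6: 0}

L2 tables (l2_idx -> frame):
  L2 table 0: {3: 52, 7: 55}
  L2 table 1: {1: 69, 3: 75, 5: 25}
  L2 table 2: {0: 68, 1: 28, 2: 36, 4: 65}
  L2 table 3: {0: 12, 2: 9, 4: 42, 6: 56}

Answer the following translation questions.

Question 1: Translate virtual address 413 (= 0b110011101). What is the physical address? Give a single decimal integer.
vaddr = 413 = 0b110011101
Split: l1_idx=6, l2_idx=3, offset=5
L1[6] = 0
L2[0][3] = 52
paddr = 52 * 8 + 5 = 421

Answer: 421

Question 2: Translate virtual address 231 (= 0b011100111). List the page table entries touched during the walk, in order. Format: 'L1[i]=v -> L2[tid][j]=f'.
vaddr = 231 = 0b011100111
Split: l1_idx=3, l2_idx=4, offset=7

Answer: L1[3]=2 -> L2[2][4]=65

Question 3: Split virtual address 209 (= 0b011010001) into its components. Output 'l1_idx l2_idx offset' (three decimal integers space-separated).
vaddr = 209 = 0b011010001
  top 3 bits -> l1_idx = 3
  next 3 bits -> l2_idx = 2
  bottom 3 bits -> offset = 1

Answer: 3 2 1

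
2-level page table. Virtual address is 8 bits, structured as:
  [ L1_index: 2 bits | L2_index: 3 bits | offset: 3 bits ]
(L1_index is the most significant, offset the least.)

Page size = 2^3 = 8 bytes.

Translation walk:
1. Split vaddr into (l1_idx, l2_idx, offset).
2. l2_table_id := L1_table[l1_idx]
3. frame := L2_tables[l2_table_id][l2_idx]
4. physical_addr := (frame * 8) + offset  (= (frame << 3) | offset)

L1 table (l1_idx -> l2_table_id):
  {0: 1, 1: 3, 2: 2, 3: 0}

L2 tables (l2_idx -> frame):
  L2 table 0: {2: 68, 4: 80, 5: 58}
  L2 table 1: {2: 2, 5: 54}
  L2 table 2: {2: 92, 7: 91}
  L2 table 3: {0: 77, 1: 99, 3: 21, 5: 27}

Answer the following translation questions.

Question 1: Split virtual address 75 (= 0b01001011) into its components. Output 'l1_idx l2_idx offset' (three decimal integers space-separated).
Answer: 1 1 3

Derivation:
vaddr = 75 = 0b01001011
  top 2 bits -> l1_idx = 1
  next 3 bits -> l2_idx = 1
  bottom 3 bits -> offset = 3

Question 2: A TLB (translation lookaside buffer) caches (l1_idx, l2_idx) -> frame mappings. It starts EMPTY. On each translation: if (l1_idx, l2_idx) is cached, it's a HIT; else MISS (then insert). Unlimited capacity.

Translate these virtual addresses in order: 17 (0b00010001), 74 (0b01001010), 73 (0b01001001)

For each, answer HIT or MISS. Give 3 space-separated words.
Answer: MISS MISS HIT

Derivation:
vaddr=17: (0,2) not in TLB -> MISS, insert
vaddr=74: (1,1) not in TLB -> MISS, insert
vaddr=73: (1,1) in TLB -> HIT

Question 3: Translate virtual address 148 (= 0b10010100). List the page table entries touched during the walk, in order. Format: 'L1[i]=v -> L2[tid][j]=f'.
vaddr = 148 = 0b10010100
Split: l1_idx=2, l2_idx=2, offset=4

Answer: L1[2]=2 -> L2[2][2]=92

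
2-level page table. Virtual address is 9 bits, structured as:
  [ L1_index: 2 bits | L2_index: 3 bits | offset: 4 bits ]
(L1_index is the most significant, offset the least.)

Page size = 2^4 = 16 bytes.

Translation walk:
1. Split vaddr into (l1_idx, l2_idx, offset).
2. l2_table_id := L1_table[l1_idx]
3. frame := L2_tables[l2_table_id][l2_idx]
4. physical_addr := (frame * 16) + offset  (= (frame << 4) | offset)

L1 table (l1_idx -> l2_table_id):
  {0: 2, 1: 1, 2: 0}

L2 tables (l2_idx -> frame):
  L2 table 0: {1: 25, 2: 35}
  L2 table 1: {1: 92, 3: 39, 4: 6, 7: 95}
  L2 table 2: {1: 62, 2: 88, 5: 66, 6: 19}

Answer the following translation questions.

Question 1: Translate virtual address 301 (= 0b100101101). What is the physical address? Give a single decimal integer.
vaddr = 301 = 0b100101101
Split: l1_idx=2, l2_idx=2, offset=13
L1[2] = 0
L2[0][2] = 35
paddr = 35 * 16 + 13 = 573

Answer: 573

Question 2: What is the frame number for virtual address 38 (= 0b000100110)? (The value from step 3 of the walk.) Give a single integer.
Answer: 88

Derivation:
vaddr = 38: l1_idx=0, l2_idx=2
L1[0] = 2; L2[2][2] = 88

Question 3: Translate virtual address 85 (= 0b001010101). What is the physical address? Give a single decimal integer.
vaddr = 85 = 0b001010101
Split: l1_idx=0, l2_idx=5, offset=5
L1[0] = 2
L2[2][5] = 66
paddr = 66 * 16 + 5 = 1061

Answer: 1061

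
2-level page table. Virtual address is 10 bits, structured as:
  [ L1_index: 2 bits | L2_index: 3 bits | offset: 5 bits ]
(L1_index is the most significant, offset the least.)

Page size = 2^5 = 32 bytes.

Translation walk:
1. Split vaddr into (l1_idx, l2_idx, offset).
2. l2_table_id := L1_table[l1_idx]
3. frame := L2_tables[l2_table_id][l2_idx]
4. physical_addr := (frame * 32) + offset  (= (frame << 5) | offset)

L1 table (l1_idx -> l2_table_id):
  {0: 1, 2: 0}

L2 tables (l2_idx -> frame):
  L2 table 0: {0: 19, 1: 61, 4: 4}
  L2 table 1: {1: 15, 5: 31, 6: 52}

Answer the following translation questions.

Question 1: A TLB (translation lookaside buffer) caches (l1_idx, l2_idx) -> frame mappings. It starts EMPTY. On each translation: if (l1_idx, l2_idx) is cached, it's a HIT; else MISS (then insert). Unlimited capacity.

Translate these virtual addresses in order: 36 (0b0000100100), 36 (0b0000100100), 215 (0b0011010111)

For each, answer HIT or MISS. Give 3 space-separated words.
Answer: MISS HIT MISS

Derivation:
vaddr=36: (0,1) not in TLB -> MISS, insert
vaddr=36: (0,1) in TLB -> HIT
vaddr=215: (0,6) not in TLB -> MISS, insert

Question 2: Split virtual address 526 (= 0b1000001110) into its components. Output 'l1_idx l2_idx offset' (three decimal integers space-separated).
vaddr = 526 = 0b1000001110
  top 2 bits -> l1_idx = 2
  next 3 bits -> l2_idx = 0
  bottom 5 bits -> offset = 14

Answer: 2 0 14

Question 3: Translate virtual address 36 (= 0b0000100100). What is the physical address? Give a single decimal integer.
vaddr = 36 = 0b0000100100
Split: l1_idx=0, l2_idx=1, offset=4
L1[0] = 1
L2[1][1] = 15
paddr = 15 * 32 + 4 = 484

Answer: 484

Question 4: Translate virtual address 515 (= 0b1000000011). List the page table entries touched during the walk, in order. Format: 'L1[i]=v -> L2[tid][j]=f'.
vaddr = 515 = 0b1000000011
Split: l1_idx=2, l2_idx=0, offset=3

Answer: L1[2]=0 -> L2[0][0]=19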